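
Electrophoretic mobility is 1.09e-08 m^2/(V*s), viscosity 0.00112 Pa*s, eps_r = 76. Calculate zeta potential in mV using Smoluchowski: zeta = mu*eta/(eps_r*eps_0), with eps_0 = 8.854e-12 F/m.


Smoluchowski equation: zeta = mu * eta / (eps_r * eps_0)
zeta = 1.09e-08 * 0.00112 / (76 * 8.854e-12)
zeta = 0.018142 V = 18.14 mV

18.14


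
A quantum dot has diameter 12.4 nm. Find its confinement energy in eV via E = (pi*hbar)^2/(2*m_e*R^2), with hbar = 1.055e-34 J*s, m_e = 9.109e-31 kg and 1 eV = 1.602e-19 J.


Radius R = 12.4/2 = 6.2 nm = 6.2e-09 m
E = (pi * 1.055e-34)^2 / (2 * 9.109e-31 * (6.2e-09)^2)
E(J) = 1.56863e-21
E = E(J) / 1.602e-19 = 0.0098 eV

0.0098


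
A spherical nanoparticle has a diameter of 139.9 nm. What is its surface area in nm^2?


Radius r = 139.9/2 = 69.95 nm
Surface area SA = 4 * pi * r^2
SA = 4 * pi * (69.95)^2
SA = 61487.28 nm^2

61487.28


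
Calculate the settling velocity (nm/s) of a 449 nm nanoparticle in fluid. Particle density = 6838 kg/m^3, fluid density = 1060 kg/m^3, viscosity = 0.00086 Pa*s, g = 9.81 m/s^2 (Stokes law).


Radius R = 449/2 nm = 2.245e-07 m
Density difference = 6838 - 1060 = 5778 kg/m^3
v = 2 * R^2 * (rho_p - rho_f) * g / (9 * eta)
v = 2 * (2.245e-07)^2 * 5778 * 9.81 / (9 * 0.00086)
v = 7.3819e-07 m/s = 738.1902 nm/s

738.1902


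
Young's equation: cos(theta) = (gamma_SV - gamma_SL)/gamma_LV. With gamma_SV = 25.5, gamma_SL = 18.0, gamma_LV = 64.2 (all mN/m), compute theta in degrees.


cos(theta) = (gamma_SV - gamma_SL) / gamma_LV
cos(theta) = (25.5 - 18.0) / 64.2
cos(theta) = 0.116822
theta = arccos(0.116822) = 83.29 degrees

83.29


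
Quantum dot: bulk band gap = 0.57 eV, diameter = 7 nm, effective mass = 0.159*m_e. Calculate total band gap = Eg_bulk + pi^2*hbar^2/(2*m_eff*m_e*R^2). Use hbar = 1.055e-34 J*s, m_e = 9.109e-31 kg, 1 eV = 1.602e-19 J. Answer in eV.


Radius R = 7/2 nm = 3.5e-09 m
Confinement energy dE = pi^2 * hbar^2 / (2 * m_eff * m_e * R^2)
dE = pi^2 * (1.055e-34)^2 / (2 * 0.159 * 9.109e-31 * (3.5e-09)^2) J, divided by 1.602e-19 J/eV
dE = 0.1932 eV
Total band gap = E_g(bulk) + dE = 0.57 + 0.1932 = 0.7632 eV

0.7632


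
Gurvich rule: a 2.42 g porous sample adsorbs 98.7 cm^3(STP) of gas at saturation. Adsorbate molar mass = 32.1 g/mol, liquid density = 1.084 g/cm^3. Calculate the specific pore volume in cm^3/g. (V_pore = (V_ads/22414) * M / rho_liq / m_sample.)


Moles adsorbed n = V_ads / 22414 = 98.7 / 22414 = 4.403498e-03 mol
Liquid volume V_liq = n * M / rho_liq = 4.403498e-03 * 32.1 / 1.084 = 0.13040 cm^3
Specific pore volume V_pore = V_liq / m_sample = 0.13040 / 2.42
V_pore = 0.0539 cm^3/g

0.0539


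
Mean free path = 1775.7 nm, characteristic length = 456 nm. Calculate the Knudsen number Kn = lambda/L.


Knudsen number Kn = lambda / L
Kn = 1775.7 / 456
Kn = 3.8941

3.8941


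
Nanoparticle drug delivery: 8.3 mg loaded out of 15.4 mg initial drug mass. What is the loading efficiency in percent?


Drug loading efficiency = (drug loaded / drug initial) * 100
DLE = 8.3 / 15.4 * 100
DLE = 0.539 * 100
DLE = 53.9%

53.9


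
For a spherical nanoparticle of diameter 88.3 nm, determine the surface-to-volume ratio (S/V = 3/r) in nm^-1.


Radius r = 88.3/2 = 44.15 nm
S/V = 3 / r = 3 / 44.15
S/V = 0.068 nm^-1

0.068


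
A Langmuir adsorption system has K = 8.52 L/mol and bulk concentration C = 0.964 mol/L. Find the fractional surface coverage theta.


Langmuir isotherm: theta = K*C / (1 + K*C)
K*C = 8.52 * 0.964 = 8.21328
theta = 8.21328 / (1 + 8.21328) = 8.21328 / 9.21328
theta = 0.8915

0.8915


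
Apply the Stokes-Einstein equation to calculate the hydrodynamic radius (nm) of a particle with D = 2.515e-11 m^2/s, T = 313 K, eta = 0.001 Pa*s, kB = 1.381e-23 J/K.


Stokes-Einstein: R = kB*T / (6*pi*eta*D)
R = 1.381e-23 * 313 / (6 * pi * 0.001 * 2.515e-11)
R = 9.11799e-09 m = 9.12 nm

9.12


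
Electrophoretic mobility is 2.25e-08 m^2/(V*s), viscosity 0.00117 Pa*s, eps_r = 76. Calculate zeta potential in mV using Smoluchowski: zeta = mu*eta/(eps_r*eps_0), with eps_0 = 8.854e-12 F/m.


Smoluchowski equation: zeta = mu * eta / (eps_r * eps_0)
zeta = 2.25e-08 * 0.00117 / (76 * 8.854e-12)
zeta = 0.039121 V = 39.12 mV

39.12


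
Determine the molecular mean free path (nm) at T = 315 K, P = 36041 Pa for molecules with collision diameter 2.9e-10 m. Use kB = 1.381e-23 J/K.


Mean free path: lambda = kB*T / (sqrt(2) * pi * d^2 * P)
lambda = 1.381e-23 * 315 / (sqrt(2) * pi * (2.9e-10)^2 * 36041)
lambda = 3.23033e-07 m
lambda = 323.03 nm

323.03


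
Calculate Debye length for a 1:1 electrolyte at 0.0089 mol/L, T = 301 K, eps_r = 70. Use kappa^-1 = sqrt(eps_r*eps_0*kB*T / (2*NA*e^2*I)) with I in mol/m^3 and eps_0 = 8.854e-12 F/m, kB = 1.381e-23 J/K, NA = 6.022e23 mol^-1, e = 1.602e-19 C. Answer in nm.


Ionic strength I = 0.0089 * 1^2 * 1000 = 8.9 mol/m^3
kappa^-1 = sqrt(70 * 8.854e-12 * 1.381e-23 * 301 / (2 * 6.022e23 * (1.602e-19)^2 * 8.9))
kappa^-1 = 3.06 nm

3.06


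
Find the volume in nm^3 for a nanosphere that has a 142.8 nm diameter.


Radius r = 142.8/2 = 71.4 nm
Volume V = (4/3) * pi * r^3
V = (4/3) * pi * (71.4)^3
V = 1524695.94 nm^3

1524695.94


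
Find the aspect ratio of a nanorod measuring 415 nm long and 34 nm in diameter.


Aspect ratio AR = length / diameter
AR = 415 / 34
AR = 12.21

12.21


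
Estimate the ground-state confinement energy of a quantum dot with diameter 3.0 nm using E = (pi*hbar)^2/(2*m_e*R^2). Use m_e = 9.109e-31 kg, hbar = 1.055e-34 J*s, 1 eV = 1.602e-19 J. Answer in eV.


Radius R = 3.0/2 = 1.5 nm = 1.5e-09 m
E = (pi * 1.055e-34)^2 / (2 * 9.109e-31 * (1.5e-09)^2)
E(J) = 2.67992e-20
E = E(J) / 1.602e-19 = 0.1673 eV

0.1673


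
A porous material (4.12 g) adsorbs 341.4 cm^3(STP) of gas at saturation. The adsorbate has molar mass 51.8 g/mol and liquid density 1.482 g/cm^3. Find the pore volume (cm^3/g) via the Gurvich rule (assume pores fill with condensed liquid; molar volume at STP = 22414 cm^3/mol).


Moles adsorbed n = V_ads / 22414 = 341.4 / 22414 = 1.523155e-02 mol
Liquid volume V_liq = n * M / rho_liq = 1.523155e-02 * 51.8 / 1.482 = 0.53238 cm^3
Specific pore volume V_pore = V_liq / m_sample = 0.53238 / 4.12
V_pore = 0.1292 cm^3/g

0.1292


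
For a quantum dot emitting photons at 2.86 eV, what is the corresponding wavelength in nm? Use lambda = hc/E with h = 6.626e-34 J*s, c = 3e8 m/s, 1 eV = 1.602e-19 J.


Convert energy: E = 2.86 eV = 2.86 * 1.602e-19 = 4.58172e-19 J
lambda = h*c / E = 6.626e-34 * 3e8 / 4.58172e-19
lambda = 4.33855e-07 m = 433.9 nm

433.9


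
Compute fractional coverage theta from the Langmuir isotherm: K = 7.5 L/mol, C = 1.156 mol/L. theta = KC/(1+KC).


Langmuir isotherm: theta = K*C / (1 + K*C)
K*C = 7.5 * 1.156 = 8.67
theta = 8.67 / (1 + 8.67) = 8.67 / 9.67
theta = 0.8966

0.8966


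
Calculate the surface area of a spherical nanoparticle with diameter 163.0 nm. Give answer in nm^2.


Radius r = 163.0/2 = 81.5 nm
Surface area SA = 4 * pi * r^2
SA = 4 * pi * (81.5)^2
SA = 83468.98 nm^2

83468.98


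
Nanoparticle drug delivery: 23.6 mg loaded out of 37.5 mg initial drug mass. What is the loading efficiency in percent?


Drug loading efficiency = (drug loaded / drug initial) * 100
DLE = 23.6 / 37.5 * 100
DLE = 0.6293 * 100
DLE = 62.93%

62.93


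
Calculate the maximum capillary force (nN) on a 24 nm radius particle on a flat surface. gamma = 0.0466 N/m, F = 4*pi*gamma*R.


Convert radius: R = 24 nm = 2.4e-08 m
F = 4 * pi * gamma * R
F = 4 * pi * 0.0466 * 2.4e-08
F = 1.40542e-08 N = 14.0542 nN

14.0542


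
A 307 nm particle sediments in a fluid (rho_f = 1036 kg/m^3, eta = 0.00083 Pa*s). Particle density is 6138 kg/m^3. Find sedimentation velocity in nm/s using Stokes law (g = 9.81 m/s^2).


Radius R = 307/2 nm = 1.535e-07 m
Density difference = 6138 - 1036 = 5102 kg/m^3
v = 2 * R^2 * (rho_p - rho_f) * g / (9 * eta)
v = 2 * (1.535e-07)^2 * 5102 * 9.81 / (9 * 0.00083)
v = 3.15744e-07 m/s = 315.7444 nm/s

315.7444


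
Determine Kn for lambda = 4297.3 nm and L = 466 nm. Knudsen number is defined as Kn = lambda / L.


Knudsen number Kn = lambda / L
Kn = 4297.3 / 466
Kn = 9.2217

9.2217


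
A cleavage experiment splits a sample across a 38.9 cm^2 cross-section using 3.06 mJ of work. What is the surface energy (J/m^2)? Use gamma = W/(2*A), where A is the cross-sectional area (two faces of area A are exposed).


Convert: A = 38.9 cm^2 = 0.00389 m^2, W = 3.06 mJ = 0.00306 J
Cleaving exposes two faces of area A, so total new surface = 2*A and gamma = W / (2*A)
gamma = 0.00306 / (2 * 0.00389)
gamma = 0.393 J/m^2

0.393


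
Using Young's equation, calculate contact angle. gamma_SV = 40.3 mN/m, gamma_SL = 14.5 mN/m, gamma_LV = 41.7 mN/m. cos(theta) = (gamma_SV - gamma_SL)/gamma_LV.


cos(theta) = (gamma_SV - gamma_SL) / gamma_LV
cos(theta) = (40.3 - 14.5) / 41.7
cos(theta) = 0.618705
theta = arccos(0.618705) = 51.78 degrees

51.78


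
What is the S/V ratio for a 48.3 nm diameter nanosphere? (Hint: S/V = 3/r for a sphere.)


Radius r = 48.3/2 = 24.15 nm
S/V = 3 / r = 3 / 24.15
S/V = 0.1242 nm^-1

0.1242


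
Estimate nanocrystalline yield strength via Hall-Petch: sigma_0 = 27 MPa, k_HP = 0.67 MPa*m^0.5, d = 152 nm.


d = 152 nm = 1.52e-07 m
sqrt(d) = 0.0003898718
Hall-Petch contribution = k / sqrt(d) = 0.67 / 0.0003898718 = 1718.5 MPa
sigma = sigma_0 + k/sqrt(d) = 27 + 1718.5 = 1745.5 MPa

1745.5


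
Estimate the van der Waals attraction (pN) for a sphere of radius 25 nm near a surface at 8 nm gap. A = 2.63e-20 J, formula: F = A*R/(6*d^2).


Convert to SI: R = 25 nm = 2.5e-08 m, d = 8 nm = 8e-09 m
F = A * R / (6 * d^2)
F = 2.63e-20 * 2.5e-08 / (6 * (8e-09)^2)
F = 1.71224e-12 N = 1.712 pN

1.712


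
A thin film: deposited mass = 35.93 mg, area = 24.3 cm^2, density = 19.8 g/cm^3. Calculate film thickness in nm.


Convert: m = 35.93 mg = 3.5930e-05 kg, A = 24.3 cm^2 = 2.4300e-03 m^2, rho = 19.8 g/cm^3 = 19800 kg/m^3
t = m / (A * rho)
t = 3.5930e-05 / (2.4300e-03 * 19800)
t = 7.4677e-07 m = 746.8 nm

746.8


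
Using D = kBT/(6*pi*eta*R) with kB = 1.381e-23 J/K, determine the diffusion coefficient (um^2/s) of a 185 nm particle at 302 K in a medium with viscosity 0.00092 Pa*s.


Radius R = 185/2 = 92.5 nm = 9.25e-08 m
D = kB*T / (6*pi*eta*R)
D = 1.381e-23 * 302 / (6 * pi * 0.00092 * 9.25e-08)
D = 2.59998e-12 m^2/s = 2.6 um^2/s

2.6


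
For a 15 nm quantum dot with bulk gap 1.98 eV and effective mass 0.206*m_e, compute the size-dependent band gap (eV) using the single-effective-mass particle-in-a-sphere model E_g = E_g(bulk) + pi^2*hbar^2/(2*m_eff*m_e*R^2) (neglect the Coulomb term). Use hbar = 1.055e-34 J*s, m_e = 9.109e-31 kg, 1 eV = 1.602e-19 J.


Radius R = 15/2 nm = 7.5e-09 m
Confinement energy dE = pi^2 * hbar^2 / (2 * m_eff * m_e * R^2)
dE = pi^2 * (1.055e-34)^2 / (2 * 0.206 * 9.109e-31 * (7.5e-09)^2) J, divided by 1.602e-19 J/eV
dE = 0.0325 eV
Total band gap = E_g(bulk) + dE = 1.98 + 0.0325 = 2.0125 eV

2.0125


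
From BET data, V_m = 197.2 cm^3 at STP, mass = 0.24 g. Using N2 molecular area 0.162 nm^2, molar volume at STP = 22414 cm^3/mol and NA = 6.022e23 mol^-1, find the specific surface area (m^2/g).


Number of moles in monolayer = V_m / 22414 = 197.2 / 22414 = 0.00879807
Number of molecules = moles * NA = 0.00879807 * 6.022e23
SA = molecules * sigma / mass
SA = (197.2 / 22414) * 6.022e23 * 0.162e-18 / 0.24
SA = 3576.3 m^2/g

3576.3


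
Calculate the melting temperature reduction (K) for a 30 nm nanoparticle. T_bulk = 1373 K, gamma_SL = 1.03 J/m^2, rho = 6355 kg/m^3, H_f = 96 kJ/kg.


Radius R = 30/2 = 15 nm = 1.5e-08 m
Convert H_f = 96 kJ/kg = 96000 J/kg
dT = 2 * gamma_SL * T_bulk / (rho * H_f * R)
dT = 2 * 1.03 * 1373 / (6355 * 96000 * 1.5e-08)
dT = 309.1 K

309.1


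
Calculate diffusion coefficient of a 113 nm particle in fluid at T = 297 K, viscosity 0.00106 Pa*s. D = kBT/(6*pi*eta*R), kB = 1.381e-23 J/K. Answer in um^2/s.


Radius R = 113/2 = 56.5 nm = 5.65e-08 m
D = kB*T / (6*pi*eta*R)
D = 1.381e-23 * 297 / (6 * pi * 0.00106 * 5.65e-08)
D = 3.63325e-12 m^2/s = 3.633 um^2/s

3.633


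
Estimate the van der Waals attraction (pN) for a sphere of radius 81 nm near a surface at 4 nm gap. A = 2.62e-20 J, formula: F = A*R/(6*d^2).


Convert to SI: R = 81 nm = 8.1e-08 m, d = 4 nm = 4e-09 m
F = A * R / (6 * d^2)
F = 2.62e-20 * 8.1e-08 / (6 * (4e-09)^2)
F = 2.21063e-11 N = 22.106 pN

22.106


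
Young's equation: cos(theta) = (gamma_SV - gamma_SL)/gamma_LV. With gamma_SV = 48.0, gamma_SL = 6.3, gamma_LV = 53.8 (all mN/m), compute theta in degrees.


cos(theta) = (gamma_SV - gamma_SL) / gamma_LV
cos(theta) = (48.0 - 6.3) / 53.8
cos(theta) = 0.775093
theta = arccos(0.775093) = 39.19 degrees

39.19


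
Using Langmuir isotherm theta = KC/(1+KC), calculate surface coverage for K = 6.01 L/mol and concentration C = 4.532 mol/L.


Langmuir isotherm: theta = K*C / (1 + K*C)
K*C = 6.01 * 4.532 = 27.23732
theta = 27.23732 / (1 + 27.23732) = 27.23732 / 28.23732
theta = 0.9646

0.9646


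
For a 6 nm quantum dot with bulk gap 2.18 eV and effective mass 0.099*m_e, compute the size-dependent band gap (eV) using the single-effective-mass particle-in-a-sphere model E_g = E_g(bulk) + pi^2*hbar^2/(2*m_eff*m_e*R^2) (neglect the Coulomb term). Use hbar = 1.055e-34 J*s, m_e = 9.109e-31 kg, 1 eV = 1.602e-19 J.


Radius R = 6/2 nm = 3e-09 m
Confinement energy dE = pi^2 * hbar^2 / (2 * m_eff * m_e * R^2)
dE = pi^2 * (1.055e-34)^2 / (2 * 0.099 * 9.109e-31 * (3e-09)^2) J, divided by 1.602e-19 J/eV
dE = 0.4224 eV
Total band gap = E_g(bulk) + dE = 2.18 + 0.4224 = 2.6024 eV

2.6024


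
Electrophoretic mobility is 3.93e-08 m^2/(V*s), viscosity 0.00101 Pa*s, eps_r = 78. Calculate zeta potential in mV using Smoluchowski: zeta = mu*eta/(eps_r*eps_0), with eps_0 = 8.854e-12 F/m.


Smoluchowski equation: zeta = mu * eta / (eps_r * eps_0)
zeta = 3.93e-08 * 0.00101 / (78 * 8.854e-12)
zeta = 0.057475 V = 57.48 mV

57.48


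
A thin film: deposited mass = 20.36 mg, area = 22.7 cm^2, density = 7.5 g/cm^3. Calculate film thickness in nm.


Convert: m = 20.36 mg = 2.0360e-05 kg, A = 22.7 cm^2 = 2.2700e-03 m^2, rho = 7.5 g/cm^3 = 7500 kg/m^3
t = m / (A * rho)
t = 2.0360e-05 / (2.2700e-03 * 7500)
t = 1.1959e-06 m = 1195.9 nm

1195.9


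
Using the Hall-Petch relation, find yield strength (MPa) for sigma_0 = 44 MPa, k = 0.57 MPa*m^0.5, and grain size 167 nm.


d = 167 nm = 1.67e-07 m
sqrt(d) = 0.0004086563
Hall-Petch contribution = k / sqrt(d) = 0.57 / 0.0004086563 = 1394.8 MPa
sigma = sigma_0 + k/sqrt(d) = 44 + 1394.8 = 1438.8 MPa

1438.8


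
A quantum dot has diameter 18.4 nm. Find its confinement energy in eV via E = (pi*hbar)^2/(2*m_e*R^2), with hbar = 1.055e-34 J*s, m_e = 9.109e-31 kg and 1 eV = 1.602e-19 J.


Radius R = 18.4/2 = 9.2 nm = 9.2e-09 m
E = (pi * 1.055e-34)^2 / (2 * 9.109e-31 * (9.2e-09)^2)
E(J) = 7.12407e-22
E = E(J) / 1.602e-19 = 0.0044 eV

0.0044


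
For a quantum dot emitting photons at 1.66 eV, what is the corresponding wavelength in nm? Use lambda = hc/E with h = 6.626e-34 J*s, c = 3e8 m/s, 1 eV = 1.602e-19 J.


Convert energy: E = 1.66 eV = 1.66 * 1.602e-19 = 2.65932e-19 J
lambda = h*c / E = 6.626e-34 * 3e8 / 2.65932e-19
lambda = 7.47484e-07 m = 747.5 nm

747.5


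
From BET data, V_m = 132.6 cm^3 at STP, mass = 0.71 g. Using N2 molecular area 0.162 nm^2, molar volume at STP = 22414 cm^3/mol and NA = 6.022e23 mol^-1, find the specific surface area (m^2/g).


Number of moles in monolayer = V_m / 22414 = 132.6 / 22414 = 0.00591595
Number of molecules = moles * NA = 0.00591595 * 6.022e23
SA = molecules * sigma / mass
SA = (132.6 / 22414) * 6.022e23 * 0.162e-18 / 0.71
SA = 812.9 m^2/g

812.9


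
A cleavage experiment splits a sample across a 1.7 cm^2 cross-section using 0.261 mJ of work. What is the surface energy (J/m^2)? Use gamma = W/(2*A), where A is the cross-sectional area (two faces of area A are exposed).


Convert: A = 1.7 cm^2 = 0.00017 m^2, W = 0.261 mJ = 0.000261 J
Cleaving exposes two faces of area A, so total new surface = 2*A and gamma = W / (2*A)
gamma = 0.000261 / (2 * 0.00017)
gamma = 0.768 J/m^2

0.768


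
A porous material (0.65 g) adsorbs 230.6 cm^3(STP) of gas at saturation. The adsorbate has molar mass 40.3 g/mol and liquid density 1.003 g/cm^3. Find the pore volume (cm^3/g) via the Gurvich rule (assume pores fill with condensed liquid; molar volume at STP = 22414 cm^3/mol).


Moles adsorbed n = V_ads / 22414 = 230.6 / 22414 = 1.028821e-02 mol
Liquid volume V_liq = n * M / rho_liq = 1.028821e-02 * 40.3 / 1.003 = 0.41337 cm^3
Specific pore volume V_pore = V_liq / m_sample = 0.41337 / 0.65
V_pore = 0.636 cm^3/g

0.636


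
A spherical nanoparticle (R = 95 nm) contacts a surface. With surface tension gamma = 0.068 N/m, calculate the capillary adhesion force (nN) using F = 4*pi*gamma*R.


Convert radius: R = 95 nm = 9.5e-08 m
F = 4 * pi * gamma * R
F = 4 * pi * 0.068 * 9.5e-08
F = 8.11788e-08 N = 81.1788 nN

81.1788


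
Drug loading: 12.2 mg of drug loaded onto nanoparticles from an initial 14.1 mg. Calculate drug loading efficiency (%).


Drug loading efficiency = (drug loaded / drug initial) * 100
DLE = 12.2 / 14.1 * 100
DLE = 0.8652 * 100
DLE = 86.52%

86.52


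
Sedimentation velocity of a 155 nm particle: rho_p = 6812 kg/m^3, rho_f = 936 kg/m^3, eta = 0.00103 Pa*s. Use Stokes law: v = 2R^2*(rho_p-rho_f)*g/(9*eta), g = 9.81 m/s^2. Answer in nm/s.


Radius R = 155/2 nm = 7.75e-08 m
Density difference = 6812 - 936 = 5876 kg/m^3
v = 2 * R^2 * (rho_p - rho_f) * g / (9 * eta)
v = 2 * (7.75e-08)^2 * 5876 * 9.81 / (9 * 0.00103)
v = 7.46972e-08 m/s = 74.6972 nm/s

74.6972


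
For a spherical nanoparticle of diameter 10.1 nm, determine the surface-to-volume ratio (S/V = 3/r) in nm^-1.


Radius r = 10.1/2 = 5.05 nm
S/V = 3 / r = 3 / 5.05
S/V = 0.5941 nm^-1

0.5941


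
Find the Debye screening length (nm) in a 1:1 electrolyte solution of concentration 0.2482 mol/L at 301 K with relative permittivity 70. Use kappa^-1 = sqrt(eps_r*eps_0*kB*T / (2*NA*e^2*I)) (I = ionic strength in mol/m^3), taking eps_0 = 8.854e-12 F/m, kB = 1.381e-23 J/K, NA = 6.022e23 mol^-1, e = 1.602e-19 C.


Ionic strength I = 0.2482 * 1^2 * 1000 = 248.2 mol/m^3
kappa^-1 = sqrt(70 * 8.854e-12 * 1.381e-23 * 301 / (2 * 6.022e23 * (1.602e-19)^2 * 248.2))
kappa^-1 = 0.579 nm

0.579


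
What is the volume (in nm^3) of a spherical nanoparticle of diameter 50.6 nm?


Radius r = 50.6/2 = 25.3 nm
Volume V = (4/3) * pi * r^3
V = (4/3) * pi * (25.3)^3
V = 67834.43 nm^3

67834.43


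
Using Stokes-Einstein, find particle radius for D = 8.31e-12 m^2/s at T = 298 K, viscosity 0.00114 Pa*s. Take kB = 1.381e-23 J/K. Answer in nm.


Stokes-Einstein: R = kB*T / (6*pi*eta*D)
R = 1.381e-23 * 298 / (6 * pi * 0.00114 * 8.31e-12)
R = 2.30464e-08 m = 23.05 nm

23.05


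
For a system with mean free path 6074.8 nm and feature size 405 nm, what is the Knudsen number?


Knudsen number Kn = lambda / L
Kn = 6074.8 / 405
Kn = 14.9995

14.9995


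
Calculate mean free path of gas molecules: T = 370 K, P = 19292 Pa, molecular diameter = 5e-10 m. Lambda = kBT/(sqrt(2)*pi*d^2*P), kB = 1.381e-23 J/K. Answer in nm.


Mean free path: lambda = kB*T / (sqrt(2) * pi * d^2 * P)
lambda = 1.381e-23 * 370 / (sqrt(2) * pi * (5e-10)^2 * 19292)
lambda = 2.38459e-07 m
lambda = 238.46 nm

238.46


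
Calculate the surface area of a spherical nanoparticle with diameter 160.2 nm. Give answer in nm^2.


Radius r = 160.2/2 = 80.1 nm
Surface area SA = 4 * pi * r^2
SA = 4 * pi * (80.1)^2
SA = 80625.96 nm^2

80625.96


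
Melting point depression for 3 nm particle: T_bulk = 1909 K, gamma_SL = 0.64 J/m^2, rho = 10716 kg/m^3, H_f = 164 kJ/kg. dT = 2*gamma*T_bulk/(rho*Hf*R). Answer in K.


Radius R = 3/2 = 1.5 nm = 1.5e-09 m
Convert H_f = 164 kJ/kg = 164000 J/kg
dT = 2 * gamma_SL * T_bulk / (rho * H_f * R)
dT = 2 * 0.64 * 1909 / (10716 * 164000 * 1.5e-09)
dT = 926.9 K

926.9


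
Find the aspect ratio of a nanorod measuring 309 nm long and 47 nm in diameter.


Aspect ratio AR = length / diameter
AR = 309 / 47
AR = 6.57

6.57


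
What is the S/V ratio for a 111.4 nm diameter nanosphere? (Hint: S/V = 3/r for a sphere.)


Radius r = 111.4/2 = 55.7 nm
S/V = 3 / r = 3 / 55.7
S/V = 0.0539 nm^-1

0.0539


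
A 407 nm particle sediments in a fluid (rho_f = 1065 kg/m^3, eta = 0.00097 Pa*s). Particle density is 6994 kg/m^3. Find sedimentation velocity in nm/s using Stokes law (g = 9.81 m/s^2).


Radius R = 407/2 nm = 2.035e-07 m
Density difference = 6994 - 1065 = 5929 kg/m^3
v = 2 * R^2 * (rho_p - rho_f) * g / (9 * eta)
v = 2 * (2.035e-07)^2 * 5929 * 9.81 / (9 * 0.00097)
v = 5.51817e-07 m/s = 551.817 nm/s

551.817


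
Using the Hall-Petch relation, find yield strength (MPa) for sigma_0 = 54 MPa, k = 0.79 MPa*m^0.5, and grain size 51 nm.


d = 51 nm = 5.1e-08 m
sqrt(d) = 0.0002258318
Hall-Petch contribution = k / sqrt(d) = 0.79 / 0.0002258318 = 3498.2 MPa
sigma = sigma_0 + k/sqrt(d) = 54 + 3498.2 = 3552.2 MPa

3552.2


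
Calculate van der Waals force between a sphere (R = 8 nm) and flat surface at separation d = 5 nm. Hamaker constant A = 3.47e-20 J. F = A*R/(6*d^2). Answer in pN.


Convert to SI: R = 8 nm = 8e-09 m, d = 5 nm = 5e-09 m
F = A * R / (6 * d^2)
F = 3.47e-20 * 8e-09 / (6 * (5e-09)^2)
F = 1.85067e-12 N = 1.851 pN

1.851


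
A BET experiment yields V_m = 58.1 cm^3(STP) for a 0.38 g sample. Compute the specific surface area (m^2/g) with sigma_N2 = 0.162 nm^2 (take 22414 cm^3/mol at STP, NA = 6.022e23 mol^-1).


Number of moles in monolayer = V_m / 22414 = 58.1 / 22414 = 0.00259213
Number of molecules = moles * NA = 0.00259213 * 6.022e23
SA = molecules * sigma / mass
SA = (58.1 / 22414) * 6.022e23 * 0.162e-18 / 0.38
SA = 665.5 m^2/g

665.5


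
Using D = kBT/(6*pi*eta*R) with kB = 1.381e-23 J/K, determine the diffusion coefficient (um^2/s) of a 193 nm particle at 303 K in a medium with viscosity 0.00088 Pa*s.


Radius R = 193/2 = 96.5 nm = 9.65e-08 m
D = kB*T / (6*pi*eta*R)
D = 1.381e-23 * 303 / (6 * pi * 0.00088 * 9.65e-08)
D = 2.61412e-12 m^2/s = 2.614 um^2/s

2.614


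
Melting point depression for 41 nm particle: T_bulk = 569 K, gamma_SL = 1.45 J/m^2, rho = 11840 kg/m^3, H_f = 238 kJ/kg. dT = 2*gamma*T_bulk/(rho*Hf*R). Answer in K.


Radius R = 41/2 = 20.5 nm = 2.05e-08 m
Convert H_f = 238 kJ/kg = 238000 J/kg
dT = 2 * gamma_SL * T_bulk / (rho * H_f * R)
dT = 2 * 1.45 * 569 / (11840 * 238000 * 2.05e-08)
dT = 28.6 K

28.6


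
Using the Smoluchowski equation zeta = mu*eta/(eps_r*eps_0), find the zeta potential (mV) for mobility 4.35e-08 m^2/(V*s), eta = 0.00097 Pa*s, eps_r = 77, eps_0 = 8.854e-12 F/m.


Smoluchowski equation: zeta = mu * eta / (eps_r * eps_0)
zeta = 4.35e-08 * 0.00097 / (77 * 8.854e-12)
zeta = 0.061891 V = 61.89 mV

61.89


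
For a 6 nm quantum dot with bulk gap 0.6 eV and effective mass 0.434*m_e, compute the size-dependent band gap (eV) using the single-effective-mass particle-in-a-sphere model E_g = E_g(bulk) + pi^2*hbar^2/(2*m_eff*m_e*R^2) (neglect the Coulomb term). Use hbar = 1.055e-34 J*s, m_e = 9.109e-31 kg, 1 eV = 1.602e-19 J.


Radius R = 6/2 nm = 3e-09 m
Confinement energy dE = pi^2 * hbar^2 / (2 * m_eff * m_e * R^2)
dE = pi^2 * (1.055e-34)^2 / (2 * 0.434 * 9.109e-31 * (3e-09)^2) J, divided by 1.602e-19 J/eV
dE = 0.0964 eV
Total band gap = E_g(bulk) + dE = 0.6 + 0.0964 = 0.6964 eV

0.6964


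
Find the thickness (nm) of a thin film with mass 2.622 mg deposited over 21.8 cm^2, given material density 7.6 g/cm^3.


Convert: m = 2.622 mg = 2.6220e-06 kg, A = 21.8 cm^2 = 2.1800e-03 m^2, rho = 7.6 g/cm^3 = 7600 kg/m^3
t = m / (A * rho)
t = 2.6220e-06 / (2.1800e-03 * 7600)
t = 1.5826e-07 m = 158.3 nm

158.3


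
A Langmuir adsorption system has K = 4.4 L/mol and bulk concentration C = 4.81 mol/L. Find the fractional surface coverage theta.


Langmuir isotherm: theta = K*C / (1 + K*C)
K*C = 4.4 * 4.81 = 21.164
theta = 21.164 / (1 + 21.164) = 21.164 / 22.164
theta = 0.9549

0.9549


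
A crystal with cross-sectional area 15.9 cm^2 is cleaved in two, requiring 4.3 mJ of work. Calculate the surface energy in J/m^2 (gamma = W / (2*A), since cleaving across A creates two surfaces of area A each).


Convert: A = 15.9 cm^2 = 0.00159 m^2, W = 4.3 mJ = 0.0043 J
Cleaving exposes two faces of area A, so total new surface = 2*A and gamma = W / (2*A)
gamma = 0.0043 / (2 * 0.00159)
gamma = 1.352 J/m^2

1.352


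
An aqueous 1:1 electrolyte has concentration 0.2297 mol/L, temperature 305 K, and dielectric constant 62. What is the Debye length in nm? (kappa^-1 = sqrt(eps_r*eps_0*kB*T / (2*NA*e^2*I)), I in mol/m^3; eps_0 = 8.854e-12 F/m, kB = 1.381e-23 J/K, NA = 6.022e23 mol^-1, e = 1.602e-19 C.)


Ionic strength I = 0.2297 * 1^2 * 1000 = 229.7 mol/m^3
kappa^-1 = sqrt(62 * 8.854e-12 * 1.381e-23 * 305 / (2 * 6.022e23 * (1.602e-19)^2 * 229.7))
kappa^-1 = 0.571 nm

0.571


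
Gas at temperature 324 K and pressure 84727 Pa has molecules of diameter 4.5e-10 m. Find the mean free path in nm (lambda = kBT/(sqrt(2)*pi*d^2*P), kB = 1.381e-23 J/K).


Mean free path: lambda = kB*T / (sqrt(2) * pi * d^2 * P)
lambda = 1.381e-23 * 324 / (sqrt(2) * pi * (4.5e-10)^2 * 84727)
lambda = 5.86985e-08 m
lambda = 58.7 nm

58.7


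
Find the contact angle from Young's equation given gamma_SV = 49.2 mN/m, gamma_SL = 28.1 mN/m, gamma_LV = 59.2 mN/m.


cos(theta) = (gamma_SV - gamma_SL) / gamma_LV
cos(theta) = (49.2 - 28.1) / 59.2
cos(theta) = 0.356419
theta = arccos(0.356419) = 69.12 degrees

69.12


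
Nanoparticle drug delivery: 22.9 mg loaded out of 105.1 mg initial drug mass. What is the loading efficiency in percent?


Drug loading efficiency = (drug loaded / drug initial) * 100
DLE = 22.9 / 105.1 * 100
DLE = 0.2179 * 100
DLE = 21.79%

21.79


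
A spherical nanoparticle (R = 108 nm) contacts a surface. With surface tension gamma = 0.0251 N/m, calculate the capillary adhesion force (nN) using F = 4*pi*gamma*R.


Convert radius: R = 108 nm = 1.08e-07 m
F = 4 * pi * gamma * R
F = 4 * pi * 0.0251 * 1.08e-07
F = 3.40649e-08 N = 34.0649 nN

34.0649


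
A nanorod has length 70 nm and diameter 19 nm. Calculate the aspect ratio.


Aspect ratio AR = length / diameter
AR = 70 / 19
AR = 3.68

3.68


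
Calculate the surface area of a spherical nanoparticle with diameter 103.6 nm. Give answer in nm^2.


Radius r = 103.6/2 = 51.8 nm
Surface area SA = 4 * pi * r^2
SA = 4 * pi * (51.8)^2
SA = 33718.59 nm^2

33718.59


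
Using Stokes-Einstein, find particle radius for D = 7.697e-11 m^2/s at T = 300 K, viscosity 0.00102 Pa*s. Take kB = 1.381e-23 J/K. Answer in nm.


Stokes-Einstein: R = kB*T / (6*pi*eta*D)
R = 1.381e-23 * 300 / (6 * pi * 0.00102 * 7.697e-11)
R = 2.79958e-09 m = 2.8 nm

2.8


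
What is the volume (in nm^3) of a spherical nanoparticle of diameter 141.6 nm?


Radius r = 141.6/2 = 70.8 nm
Volume V = (4/3) * pi * r^3
V = (4/3) * pi * (70.8)^3
V = 1486580.33 nm^3

1486580.33


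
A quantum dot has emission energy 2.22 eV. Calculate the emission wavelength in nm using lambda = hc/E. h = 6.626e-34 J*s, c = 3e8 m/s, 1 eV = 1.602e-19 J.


Convert energy: E = 2.22 eV = 2.22 * 1.602e-19 = 3.55644e-19 J
lambda = h*c / E = 6.626e-34 * 3e8 / 3.55644e-19
lambda = 5.5893e-07 m = 558.9 nm

558.9


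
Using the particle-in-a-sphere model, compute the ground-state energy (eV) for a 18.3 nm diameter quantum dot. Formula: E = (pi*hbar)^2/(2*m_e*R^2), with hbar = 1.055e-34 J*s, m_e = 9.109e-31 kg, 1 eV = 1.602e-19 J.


Radius R = 18.3/2 = 9.15 nm = 9.15e-09 m
E = (pi * 1.055e-34)^2 / (2 * 9.109e-31 * (9.15e-09)^2)
E(J) = 7.20214e-22
E = E(J) / 1.602e-19 = 0.0045 eV

0.0045


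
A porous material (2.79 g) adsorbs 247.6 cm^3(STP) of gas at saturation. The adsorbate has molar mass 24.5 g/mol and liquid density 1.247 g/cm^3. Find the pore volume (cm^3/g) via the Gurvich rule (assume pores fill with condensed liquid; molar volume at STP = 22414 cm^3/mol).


Moles adsorbed n = V_ads / 22414 = 247.6 / 22414 = 1.104667e-02 mol
Liquid volume V_liq = n * M / rho_liq = 1.104667e-02 * 24.5 / 1.247 = 0.21704 cm^3
Specific pore volume V_pore = V_liq / m_sample = 0.21704 / 2.79
V_pore = 0.0778 cm^3/g

0.0778


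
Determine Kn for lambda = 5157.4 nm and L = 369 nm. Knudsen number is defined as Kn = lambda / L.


Knudsen number Kn = lambda / L
Kn = 5157.4 / 369
Kn = 13.9767

13.9767


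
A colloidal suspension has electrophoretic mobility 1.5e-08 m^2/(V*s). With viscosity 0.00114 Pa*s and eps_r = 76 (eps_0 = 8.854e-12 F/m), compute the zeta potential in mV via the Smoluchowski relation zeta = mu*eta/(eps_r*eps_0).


Smoluchowski equation: zeta = mu * eta / (eps_r * eps_0)
zeta = 1.5e-08 * 0.00114 / (76 * 8.854e-12)
zeta = 0.025412 V = 25.41 mV

25.41


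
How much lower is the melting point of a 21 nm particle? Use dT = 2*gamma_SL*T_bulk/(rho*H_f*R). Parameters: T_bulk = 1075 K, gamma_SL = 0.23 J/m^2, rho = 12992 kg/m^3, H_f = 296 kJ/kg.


Radius R = 21/2 = 10.5 nm = 1.05e-08 m
Convert H_f = 296 kJ/kg = 296000 J/kg
dT = 2 * gamma_SL * T_bulk / (rho * H_f * R)
dT = 2 * 0.23 * 1075 / (12992 * 296000 * 1.05e-08)
dT = 12.2 K

12.2


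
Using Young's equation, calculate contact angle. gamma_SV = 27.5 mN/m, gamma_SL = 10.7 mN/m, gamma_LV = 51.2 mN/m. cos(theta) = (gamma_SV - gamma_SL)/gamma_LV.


cos(theta) = (gamma_SV - gamma_SL) / gamma_LV
cos(theta) = (27.5 - 10.7) / 51.2
cos(theta) = 0.328125
theta = arccos(0.328125) = 70.84 degrees

70.84


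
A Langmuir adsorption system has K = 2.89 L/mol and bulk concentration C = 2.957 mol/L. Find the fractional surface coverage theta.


Langmuir isotherm: theta = K*C / (1 + K*C)
K*C = 2.89 * 2.957 = 8.54573
theta = 8.54573 / (1 + 8.54573) = 8.54573 / 9.54573
theta = 0.8952

0.8952


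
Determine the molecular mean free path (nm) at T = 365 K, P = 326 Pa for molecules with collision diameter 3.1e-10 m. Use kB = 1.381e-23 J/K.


Mean free path: lambda = kB*T / (sqrt(2) * pi * d^2 * P)
lambda = 1.381e-23 * 365 / (sqrt(2) * pi * (3.1e-10)^2 * 326)
lambda = 3.62143e-05 m
lambda = 36214.35 nm

36214.35


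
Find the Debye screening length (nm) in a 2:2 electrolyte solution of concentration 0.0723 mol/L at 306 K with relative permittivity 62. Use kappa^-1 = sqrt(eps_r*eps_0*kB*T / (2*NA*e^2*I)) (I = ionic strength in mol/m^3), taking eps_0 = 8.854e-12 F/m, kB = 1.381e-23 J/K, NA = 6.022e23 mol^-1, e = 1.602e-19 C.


Ionic strength I = 0.0723 * 2^2 * 1000 = 289.2 mol/m^3
kappa^-1 = sqrt(62 * 8.854e-12 * 1.381e-23 * 306 / (2 * 6.022e23 * (1.602e-19)^2 * 289.2))
kappa^-1 = 0.509 nm

0.509


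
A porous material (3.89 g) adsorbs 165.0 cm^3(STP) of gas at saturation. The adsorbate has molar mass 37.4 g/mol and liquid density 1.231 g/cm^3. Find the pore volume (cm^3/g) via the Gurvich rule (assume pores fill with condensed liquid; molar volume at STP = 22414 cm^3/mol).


Moles adsorbed n = V_ads / 22414 = 165.0 / 22414 = 7.361471e-03 mol
Liquid volume V_liq = n * M / rho_liq = 7.361471e-03 * 37.4 / 1.231 = 0.22365 cm^3
Specific pore volume V_pore = V_liq / m_sample = 0.22365 / 3.89
V_pore = 0.0575 cm^3/g

0.0575


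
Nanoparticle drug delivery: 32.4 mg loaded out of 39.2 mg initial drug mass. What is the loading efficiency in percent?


Drug loading efficiency = (drug loaded / drug initial) * 100
DLE = 32.4 / 39.2 * 100
DLE = 0.8265 * 100
DLE = 82.65%

82.65


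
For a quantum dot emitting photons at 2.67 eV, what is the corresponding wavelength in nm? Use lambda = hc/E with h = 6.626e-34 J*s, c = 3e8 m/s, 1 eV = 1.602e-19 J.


Convert energy: E = 2.67 eV = 2.67 * 1.602e-19 = 4.27734e-19 J
lambda = h*c / E = 6.626e-34 * 3e8 / 4.27734e-19
lambda = 4.64728e-07 m = 464.7 nm

464.7


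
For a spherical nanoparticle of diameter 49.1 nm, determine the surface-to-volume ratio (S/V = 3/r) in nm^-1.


Radius r = 49.1/2 = 24.55 nm
S/V = 3 / r = 3 / 24.55
S/V = 0.1222 nm^-1

0.1222


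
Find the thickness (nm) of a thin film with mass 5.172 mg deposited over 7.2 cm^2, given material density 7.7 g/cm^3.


Convert: m = 5.172 mg = 5.1720e-06 kg, A = 7.2 cm^2 = 7.2000e-04 m^2, rho = 7.7 g/cm^3 = 7700 kg/m^3
t = m / (A * rho)
t = 5.1720e-06 / (7.2000e-04 * 7700)
t = 9.3290e-07 m = 932.9 nm

932.9


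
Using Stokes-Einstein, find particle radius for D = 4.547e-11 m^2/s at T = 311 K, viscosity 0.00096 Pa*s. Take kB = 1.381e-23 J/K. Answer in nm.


Stokes-Einstein: R = kB*T / (6*pi*eta*D)
R = 1.381e-23 * 311 / (6 * pi * 0.00096 * 4.547e-11)
R = 5.21983e-09 m = 5.22 nm

5.22


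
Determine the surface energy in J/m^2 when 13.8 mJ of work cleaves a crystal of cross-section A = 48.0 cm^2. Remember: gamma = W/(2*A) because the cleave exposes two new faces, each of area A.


Convert: A = 48.0 cm^2 = 0.0048 m^2, W = 13.8 mJ = 0.0138 J
Cleaving exposes two faces of area A, so total new surface = 2*A and gamma = W / (2*A)
gamma = 0.0138 / (2 * 0.0048)
gamma = 1.438 J/m^2

1.438


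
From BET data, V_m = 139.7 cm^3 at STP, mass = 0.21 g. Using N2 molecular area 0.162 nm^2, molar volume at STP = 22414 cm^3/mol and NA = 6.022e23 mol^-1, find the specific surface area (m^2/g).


Number of moles in monolayer = V_m / 22414 = 139.7 / 22414 = 0.00623271
Number of molecules = moles * NA = 0.00623271 * 6.022e23
SA = molecules * sigma / mass
SA = (139.7 / 22414) * 6.022e23 * 0.162e-18 / 0.21
SA = 2895.4 m^2/g

2895.4


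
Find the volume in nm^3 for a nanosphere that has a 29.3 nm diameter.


Radius r = 29.3/2 = 14.65 nm
Volume V = (4/3) * pi * r^3
V = (4/3) * pi * (14.65)^3
V = 13170.48 nm^3

13170.48


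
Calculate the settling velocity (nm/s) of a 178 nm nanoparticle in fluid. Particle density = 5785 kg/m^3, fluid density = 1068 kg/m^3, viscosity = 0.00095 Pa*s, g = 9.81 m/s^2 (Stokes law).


Radius R = 178/2 nm = 8.9e-08 m
Density difference = 5785 - 1068 = 4717 kg/m^3
v = 2 * R^2 * (rho_p - rho_f) * g / (9 * eta)
v = 2 * (8.9e-08)^2 * 4717 * 9.81 / (9 * 0.00095)
v = 8.57391e-08 m/s = 85.7391 nm/s

85.7391


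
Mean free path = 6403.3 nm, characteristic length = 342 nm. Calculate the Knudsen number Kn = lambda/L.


Knudsen number Kn = lambda / L
Kn = 6403.3 / 342
Kn = 18.7231

18.7231


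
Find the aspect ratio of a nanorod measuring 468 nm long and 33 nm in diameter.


Aspect ratio AR = length / diameter
AR = 468 / 33
AR = 14.18

14.18


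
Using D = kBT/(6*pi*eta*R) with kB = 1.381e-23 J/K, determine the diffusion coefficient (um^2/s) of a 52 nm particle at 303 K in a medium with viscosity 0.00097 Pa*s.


Radius R = 52/2 = 26 nm = 2.6e-08 m
D = kB*T / (6*pi*eta*R)
D = 1.381e-23 * 303 / (6 * pi * 0.00097 * 2.6e-08)
D = 8.80218e-12 m^2/s = 8.802 um^2/s

8.802


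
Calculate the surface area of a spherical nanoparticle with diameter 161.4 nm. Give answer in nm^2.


Radius r = 161.4/2 = 80.7 nm
Surface area SA = 4 * pi * r^2
SA = 4 * pi * (80.7)^2
SA = 81838.36 nm^2

81838.36


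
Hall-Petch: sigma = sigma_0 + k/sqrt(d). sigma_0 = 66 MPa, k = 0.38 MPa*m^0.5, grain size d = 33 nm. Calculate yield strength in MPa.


d = 33 nm = 3.3e-08 m
sqrt(d) = 0.000181659
Hall-Petch contribution = k / sqrt(d) = 0.38 / 0.000181659 = 2091.8 MPa
sigma = sigma_0 + k/sqrt(d) = 66 + 2091.8 = 2157.8 MPa

2157.8


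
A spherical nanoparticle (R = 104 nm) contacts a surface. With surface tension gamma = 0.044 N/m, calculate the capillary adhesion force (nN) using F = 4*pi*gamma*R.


Convert radius: R = 104 nm = 1.04e-07 m
F = 4 * pi * gamma * R
F = 4 * pi * 0.044 * 1.04e-07
F = 5.75037e-08 N = 57.5037 nN

57.5037


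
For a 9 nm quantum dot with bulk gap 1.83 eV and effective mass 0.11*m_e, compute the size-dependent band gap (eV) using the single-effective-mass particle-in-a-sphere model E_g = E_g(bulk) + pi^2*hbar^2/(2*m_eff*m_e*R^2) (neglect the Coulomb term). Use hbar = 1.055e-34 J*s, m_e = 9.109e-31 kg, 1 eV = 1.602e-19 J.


Radius R = 9/2 nm = 4.5e-09 m
Confinement energy dE = pi^2 * hbar^2 / (2 * m_eff * m_e * R^2)
dE = pi^2 * (1.055e-34)^2 / (2 * 0.11 * 9.109e-31 * (4.5e-09)^2) J, divided by 1.602e-19 J/eV
dE = 0.169 eV
Total band gap = E_g(bulk) + dE = 1.83 + 0.169 = 1.999 eV

1.999


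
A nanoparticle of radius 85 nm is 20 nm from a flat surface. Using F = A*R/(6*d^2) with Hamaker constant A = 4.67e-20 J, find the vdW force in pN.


Convert to SI: R = 85 nm = 8.5e-08 m, d = 20 nm = 2e-08 m
F = A * R / (6 * d^2)
F = 4.67e-20 * 8.5e-08 / (6 * (2e-08)^2)
F = 1.65396e-12 N = 1.654 pN

1.654


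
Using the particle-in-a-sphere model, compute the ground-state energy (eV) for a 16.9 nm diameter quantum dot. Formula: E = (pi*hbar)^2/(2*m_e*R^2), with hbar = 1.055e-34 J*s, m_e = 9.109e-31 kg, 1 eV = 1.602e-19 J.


Radius R = 16.9/2 = 8.45 nm = 8.45e-09 m
E = (pi * 1.055e-34)^2 / (2 * 9.109e-31 * (8.45e-09)^2)
E(J) = 8.44482e-22
E = E(J) / 1.602e-19 = 0.0053 eV

0.0053


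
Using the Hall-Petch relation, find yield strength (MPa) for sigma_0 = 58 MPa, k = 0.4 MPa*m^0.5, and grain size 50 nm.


d = 50 nm = 5e-08 m
sqrt(d) = 0.0002236068
Hall-Petch contribution = k / sqrt(d) = 0.4 / 0.0002236068 = 1788.9 MPa
sigma = sigma_0 + k/sqrt(d) = 58 + 1788.9 = 1846.9 MPa

1846.9


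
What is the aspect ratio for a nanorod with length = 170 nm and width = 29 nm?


Aspect ratio AR = length / diameter
AR = 170 / 29
AR = 5.86

5.86


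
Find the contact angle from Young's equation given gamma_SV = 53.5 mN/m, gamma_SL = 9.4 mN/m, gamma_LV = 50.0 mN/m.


cos(theta) = (gamma_SV - gamma_SL) / gamma_LV
cos(theta) = (53.5 - 9.4) / 50.0
cos(theta) = 0.882
theta = arccos(0.882) = 28.12 degrees

28.12


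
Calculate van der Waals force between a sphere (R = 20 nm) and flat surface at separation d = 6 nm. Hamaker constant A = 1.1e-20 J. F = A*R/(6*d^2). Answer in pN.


Convert to SI: R = 20 nm = 2e-08 m, d = 6 nm = 6e-09 m
F = A * R / (6 * d^2)
F = 1.1e-20 * 2e-08 / (6 * (6e-09)^2)
F = 1.01852e-12 N = 1.019 pN

1.019


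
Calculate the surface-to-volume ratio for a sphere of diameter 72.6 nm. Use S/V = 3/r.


Radius r = 72.6/2 = 36.3 nm
S/V = 3 / r = 3 / 36.3
S/V = 0.0826 nm^-1

0.0826


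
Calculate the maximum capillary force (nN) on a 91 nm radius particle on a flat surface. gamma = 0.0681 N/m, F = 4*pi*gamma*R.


Convert radius: R = 91 nm = 9.1e-08 m
F = 4 * pi * gamma * R
F = 4 * pi * 0.0681 * 9.1e-08
F = 7.78751e-08 N = 77.8751 nN

77.8751


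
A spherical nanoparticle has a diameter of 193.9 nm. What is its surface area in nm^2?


Radius r = 193.9/2 = 96.95 nm
Surface area SA = 4 * pi * r^2
SA = 4 * pi * (96.95)^2
SA = 118115.12 nm^2

118115.12


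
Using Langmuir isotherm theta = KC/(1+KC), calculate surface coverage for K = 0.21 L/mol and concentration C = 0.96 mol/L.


Langmuir isotherm: theta = K*C / (1 + K*C)
K*C = 0.21 * 0.96 = 0.2016
theta = 0.2016 / (1 + 0.2016) = 0.2016 / 1.2016
theta = 0.1678

0.1678


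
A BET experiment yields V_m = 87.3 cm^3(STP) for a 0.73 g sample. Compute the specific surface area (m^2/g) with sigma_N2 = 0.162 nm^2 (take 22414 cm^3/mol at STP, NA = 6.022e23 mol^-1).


Number of moles in monolayer = V_m / 22414 = 87.3 / 22414 = 0.00389489
Number of molecules = moles * NA = 0.00389489 * 6.022e23
SA = molecules * sigma / mass
SA = (87.3 / 22414) * 6.022e23 * 0.162e-18 / 0.73
SA = 520.5 m^2/g

520.5


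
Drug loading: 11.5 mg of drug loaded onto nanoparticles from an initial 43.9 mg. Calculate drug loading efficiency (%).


Drug loading efficiency = (drug loaded / drug initial) * 100
DLE = 11.5 / 43.9 * 100
DLE = 0.262 * 100
DLE = 26.2%

26.2


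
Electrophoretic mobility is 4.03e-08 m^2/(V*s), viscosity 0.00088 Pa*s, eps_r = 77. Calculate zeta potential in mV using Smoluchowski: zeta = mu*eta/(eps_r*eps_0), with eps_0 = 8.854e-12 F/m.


Smoluchowski equation: zeta = mu * eta / (eps_r * eps_0)
zeta = 4.03e-08 * 0.00088 / (77 * 8.854e-12)
zeta = 0.052018 V = 52.02 mV

52.02


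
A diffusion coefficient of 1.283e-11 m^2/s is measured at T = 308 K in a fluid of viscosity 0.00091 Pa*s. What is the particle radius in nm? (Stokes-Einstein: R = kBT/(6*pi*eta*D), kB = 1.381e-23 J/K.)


Stokes-Einstein: R = kB*T / (6*pi*eta*D)
R = 1.381e-23 * 308 / (6 * pi * 0.00091 * 1.283e-11)
R = 1.93275e-08 m = 19.33 nm

19.33
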